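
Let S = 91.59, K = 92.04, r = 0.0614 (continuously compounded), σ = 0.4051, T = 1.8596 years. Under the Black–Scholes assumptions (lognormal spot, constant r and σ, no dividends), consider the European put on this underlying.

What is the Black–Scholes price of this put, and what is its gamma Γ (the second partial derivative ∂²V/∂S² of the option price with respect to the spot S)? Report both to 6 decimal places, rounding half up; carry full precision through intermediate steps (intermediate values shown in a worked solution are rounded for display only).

price = 14.517878
Γ = 0.007047

σ√T = 0.4051·√1.8596 = 0.552423
d₁ = (ln(S/K) + (r+σ²/2)T) / (σ√T) = (ln(91.59/92.04) + (0.0614+0.4051²/2)·1.8596) / 0.552423 = (-0.004901 + 0.266765) / 0.552423 = 0.474028
d₂ = d₁ − σ√T = 0.474028 − 0.552423 = -0.078395
e^{−rT} = e^{−0.0614·1.8596} = 0.892098
N(−d₁) = 0.317740,  N(−d₂) = 0.531243
Put price V = K·e^{−rT}·N(−d₂) − S·N(−d₁) = 43.619688 − 29.101809 = 14.517878
φ(d₁) = (1/√(2π))·e^{−d₁²/2} = 0.356547
Γ = φ(d₁) / (S·σ·√T) = 0.007047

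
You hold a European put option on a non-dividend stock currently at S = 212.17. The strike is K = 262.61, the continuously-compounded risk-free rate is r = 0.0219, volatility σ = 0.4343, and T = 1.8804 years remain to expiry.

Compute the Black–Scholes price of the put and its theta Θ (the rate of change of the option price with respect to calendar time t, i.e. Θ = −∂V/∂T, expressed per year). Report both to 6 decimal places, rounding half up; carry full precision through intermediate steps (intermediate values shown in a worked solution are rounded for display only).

price = 76.441591
Θ = -9.422272

σ√T = 0.4343·√1.8804 = 0.595546
d₁ = (ln(S/K) + (r+σ²/2)T) / (σ√T) = (ln(212.17/262.61) + (0.0219+0.4343²/2)·1.8804) / 0.595546 = (-0.213282 + 0.218518) / 0.595546 = 0.008792
d₂ = d₁ − σ√T = 0.008792 − 0.595546 = -0.586754
e^{−rT} = e^{−0.0219·1.8804} = 0.959656
N(−d₁) = 0.496493,  N(−d₂) = 0.721316
Put price V = K·e^{−rT}·N(−d₂) − S·N(−d₁) = 181.782450 − 105.340859 = 76.441591
φ(d₁) = (1/√(2π))·e^{−d₁²/2} = 0.398927
Θ = −S·φ(d₁)·σ/(2√T) + r·K·e^{−rT}·N(−d₂) = −13.403307 + 3.981036 = -9.422272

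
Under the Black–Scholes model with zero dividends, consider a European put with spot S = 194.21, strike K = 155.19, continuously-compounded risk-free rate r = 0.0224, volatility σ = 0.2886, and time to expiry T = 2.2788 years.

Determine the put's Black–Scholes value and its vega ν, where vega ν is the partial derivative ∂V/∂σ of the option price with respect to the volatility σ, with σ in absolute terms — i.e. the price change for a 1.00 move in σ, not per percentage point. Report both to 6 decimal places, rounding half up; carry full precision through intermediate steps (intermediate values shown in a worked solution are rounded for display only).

price = 11.649489
ν = 81.510028

σ√T = 0.2886·√2.2788 = 0.435662
d₁ = (ln(S/K) + (r+σ²/2)T) / (σ√T) = (ln(194.21/155.19) + (0.0224+0.2886²/2)·2.2788) / 0.435662 = (0.224290 + 0.145946) / 0.435662 = 0.849823
d₂ = d₁ − σ√T = 0.849823 − 0.435662 = 0.414162
e^{−rT} = e^{−0.0224·2.2788} = 0.950236
N(−d₁) = 0.197712,  N(−d₂) = 0.339378
Put price V = K·e^{−rT}·N(−d₂) − S·N(−d₁) = 50.047064 − 38.397574 = 11.649489
φ(d₁) = (1/√(2π))·e^{−d₁²/2} = 0.278027
ν = S·φ(d₁)·√T = 81.510028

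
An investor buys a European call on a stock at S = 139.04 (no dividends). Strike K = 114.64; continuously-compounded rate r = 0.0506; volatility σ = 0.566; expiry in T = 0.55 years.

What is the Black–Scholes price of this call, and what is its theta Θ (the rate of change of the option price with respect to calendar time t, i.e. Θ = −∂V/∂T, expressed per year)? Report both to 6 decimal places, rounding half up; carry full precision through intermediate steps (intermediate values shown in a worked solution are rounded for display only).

σ√T = 0.566·√0.55 = 0.419757
d₁ = (ln(S/K) + (r+σ²/2)T) / (σ√T) = (ln(139.04/114.64) + (0.0506+0.566²/2)·0.55) / 0.419757 = (0.192965 + 0.115928) / 0.419757 = 0.735885
d₂ = d₁ − σ√T = 0.735885 − 0.419757 = 0.316128
e^{−rT} = e^{−0.0506·0.55} = 0.972554
N(d₁) = 0.769100,  N(d₂) = 0.624047
Call price V = S·N(d₁) − K·e^{−rT}·N(d₂) = 106.935618 − 69.577263 = 37.358355
φ(d₁) = (1/√(2π))·e^{−d₁²/2} = 0.304312
Θ = −S·φ(d₁)·σ/(2√T) − r·K·e^{−rT}·N(d₂) = −16.145960 − 3.520610 = -19.666569

price = 37.358355
Θ = -19.666569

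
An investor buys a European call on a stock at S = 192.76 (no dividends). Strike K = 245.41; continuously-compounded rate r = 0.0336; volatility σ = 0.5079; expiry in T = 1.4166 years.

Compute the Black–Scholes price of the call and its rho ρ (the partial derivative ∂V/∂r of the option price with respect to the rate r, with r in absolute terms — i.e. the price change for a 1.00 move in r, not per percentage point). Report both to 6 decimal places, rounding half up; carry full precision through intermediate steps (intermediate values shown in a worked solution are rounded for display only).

σ√T = 0.5079·√1.4166 = 0.604508
d₁ = (ln(S/K) + (r+σ²/2)T) / (σ√T) = (ln(192.76/245.41) + (0.0336+0.5079²/2)·1.4166) / 0.604508 = (-0.241484 + 0.230313) / 0.604508 = -0.018481
d₂ = d₁ − σ√T = -0.018481 − 0.604508 = -0.622989
e^{−rT} = e^{−0.0336·1.4166} = 0.953517
N(d₁) = 0.492628,  N(d₂) = 0.266646
Call price V = S·N(d₁) − K·e^{−rT}·N(d₂) = 94.958897 − 62.395877 = 32.563020
ρ = K·T·e^{−rT}·N(d₂) = 88.389999

price = 32.563020
ρ = 88.389999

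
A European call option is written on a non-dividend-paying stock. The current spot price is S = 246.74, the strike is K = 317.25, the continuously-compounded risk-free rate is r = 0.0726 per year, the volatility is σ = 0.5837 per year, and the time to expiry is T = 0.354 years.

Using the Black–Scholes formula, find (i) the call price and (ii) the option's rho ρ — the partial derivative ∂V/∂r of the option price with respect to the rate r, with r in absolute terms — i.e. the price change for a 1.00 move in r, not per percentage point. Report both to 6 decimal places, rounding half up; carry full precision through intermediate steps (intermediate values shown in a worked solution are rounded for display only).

σ√T = 0.5837·√0.354 = 0.347289
d₁ = (ln(S/K) + (r+σ²/2)T) / (σ√T) = (ln(246.74/317.25) + (0.0726+0.5837²/2)·0.354) / 0.347289 = (-0.251355 + 0.086005) / 0.347289 = -0.476115
d₂ = d₁ − σ√T = -0.476115 − 0.347289 = -0.823404
e^{−rT} = e^{−0.0726·0.354} = 0.974627
N(d₁) = 0.316996,  N(d₂) = 0.205139
Call price V = S·N(d₁) − K·e^{−rT}·N(d₂) = 78.215640 − 63.429082 = 14.786558
ρ = K·T·e^{−rT}·N(d₂) = 22.453895

price = 14.786558
ρ = 22.453895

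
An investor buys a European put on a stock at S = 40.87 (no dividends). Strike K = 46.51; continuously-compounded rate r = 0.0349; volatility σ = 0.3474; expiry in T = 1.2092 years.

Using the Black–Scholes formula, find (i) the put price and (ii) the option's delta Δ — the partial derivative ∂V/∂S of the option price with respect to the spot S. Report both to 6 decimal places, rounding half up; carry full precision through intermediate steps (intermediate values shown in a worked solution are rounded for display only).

price = 8.496859
Δ = -0.514724

σ√T = 0.3474·√1.2092 = 0.382014
d₁ = (ln(S/K) + (r+σ²/2)T) / (σ√T) = (ln(40.87/46.51) + (0.0349+0.3474²/2)·1.2092) / 0.382014 = (-0.129271 + 0.115168) / 0.382014 = -0.036917
d₂ = d₁ − σ√T = -0.036917 − 0.382014 = -0.418931
e^{−rT} = e^{−0.0349·1.2092} = 0.958677
N(−d₁) = 0.514724,  N(−d₂) = 0.662367
Put price V = K·e^{−rT}·N(−d₂) − S·N(−d₁) = 29.533644 − 21.036785 = 8.496859
Δ = −N(−d₁) = -0.514724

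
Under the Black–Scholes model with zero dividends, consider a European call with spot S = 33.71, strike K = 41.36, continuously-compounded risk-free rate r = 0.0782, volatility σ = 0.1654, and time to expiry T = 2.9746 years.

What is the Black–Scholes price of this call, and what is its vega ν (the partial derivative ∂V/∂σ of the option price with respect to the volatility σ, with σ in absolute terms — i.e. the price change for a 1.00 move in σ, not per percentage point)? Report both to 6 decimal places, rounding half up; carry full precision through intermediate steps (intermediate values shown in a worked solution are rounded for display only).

σ√T = 0.1654·√2.9746 = 0.285266
d₁ = (ln(S/K) + (r+σ²/2)T) / (σ√T) = (ln(33.71/41.36) + (0.0782+0.1654²/2)·2.9746) / 0.285266 = (-0.204520 + 0.273302) / 0.285266 = 0.241117
d₂ = d₁ − σ√T = 0.241117 − 0.285266 = -0.044149
e^{−rT} = e^{−0.0782·2.9746} = 0.792460
N(d₁) = 0.595268,  N(d₂) = 0.482393
Call price V = S·N(d₁) − K·e^{−rT}·N(d₂) = 20.066471 − 15.810966 = 4.255505
φ(d₁) = (1/√(2π))·e^{−d₁²/2} = 0.387513
ν = S·φ(d₁)·√T = 22.529875

price = 4.255505
ν = 22.529875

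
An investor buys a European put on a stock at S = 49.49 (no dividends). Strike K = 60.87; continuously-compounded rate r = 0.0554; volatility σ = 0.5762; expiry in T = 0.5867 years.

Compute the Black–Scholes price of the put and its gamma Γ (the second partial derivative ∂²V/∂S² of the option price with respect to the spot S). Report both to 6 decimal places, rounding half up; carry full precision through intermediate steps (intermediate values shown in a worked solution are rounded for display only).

σ√T = 0.5762·√0.5867 = 0.441348
d₁ = (ln(S/K) + (r+σ²/2)T) / (σ√T) = (ln(49.49/60.87) + (0.0554+0.5762²/2)·0.5867) / 0.441348 = (-0.206970 + 0.129897) / 0.441348 = -0.174630
d₂ = d₁ − σ√T = -0.174630 − 0.441348 = -0.615978
e^{−rT} = e^{−0.0554·0.5867} = 0.968019
N(−d₁) = 0.569315,  N(−d₂) = 0.731045
Put price V = K·e^{−rT}·N(−d₂) − S·N(−d₁) = 43.075640 − 28.175387 = 14.900253
φ(d₁) = (1/√(2π))·e^{−d₁²/2} = 0.392905
Γ = φ(d₁) / (S·σ·√T) = 0.017988

price = 14.900253
Γ = 0.017988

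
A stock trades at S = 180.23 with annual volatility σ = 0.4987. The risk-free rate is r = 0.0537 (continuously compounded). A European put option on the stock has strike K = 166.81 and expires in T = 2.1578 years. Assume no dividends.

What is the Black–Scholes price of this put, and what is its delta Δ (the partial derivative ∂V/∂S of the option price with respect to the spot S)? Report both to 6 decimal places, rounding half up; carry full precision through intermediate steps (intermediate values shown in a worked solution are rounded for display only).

price = 32.704044
Δ = -0.264320

σ√T = 0.4987·√2.1578 = 0.732563
d₁ = (ln(S/K) + (r+σ²/2)T) / (σ√T) = (ln(180.23/166.81) + (0.0537+0.4987²/2)·2.1578) / 0.732563 = (0.077378 + 0.384198) / 0.732563 = 0.630084
d₂ = d₁ − σ√T = 0.630084 − 0.732563 = -0.102479
e^{−rT} = e^{−0.0537·2.1578} = 0.890588
N(−d₁) = 0.264320,  N(−d₂) = 0.540812
Put price V = K·e^{−rT}·N(−d₂) − S·N(−d₁) = 80.342381 − 47.638338 = 32.704044
Δ = −N(−d₁) = -0.264320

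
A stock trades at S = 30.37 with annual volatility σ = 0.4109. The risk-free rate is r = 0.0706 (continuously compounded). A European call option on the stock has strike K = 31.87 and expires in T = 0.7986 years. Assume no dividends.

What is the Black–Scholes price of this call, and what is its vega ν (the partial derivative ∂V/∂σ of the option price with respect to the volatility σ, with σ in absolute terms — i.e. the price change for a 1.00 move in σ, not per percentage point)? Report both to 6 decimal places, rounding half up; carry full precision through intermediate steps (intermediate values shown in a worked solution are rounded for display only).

price = 4.530715
ν = 10.600293

σ√T = 0.4109·√0.7986 = 0.367198
d₁ = (ln(S/K) + (r+σ²/2)T) / (σ√T) = (ln(30.37/31.87) + (0.0706+0.4109²/2)·0.7986) / 0.367198 = (-0.048210 + 0.123798) / 0.367198 = 0.205852
d₂ = d₁ − σ√T = 0.205852 − 0.367198 = -0.161346
e^{−rT} = e^{−0.0706·0.7986} = 0.945179
N(d₁) = 0.581547,  N(d₂) = 0.435910
Call price V = S·N(d₁) − K·e^{−rT}·N(d₂) = 17.661578 − 13.130863 = 4.530715
φ(d₁) = (1/√(2π))·e^{−d₁²/2} = 0.390579
ν = S·φ(d₁)·√T = 10.600293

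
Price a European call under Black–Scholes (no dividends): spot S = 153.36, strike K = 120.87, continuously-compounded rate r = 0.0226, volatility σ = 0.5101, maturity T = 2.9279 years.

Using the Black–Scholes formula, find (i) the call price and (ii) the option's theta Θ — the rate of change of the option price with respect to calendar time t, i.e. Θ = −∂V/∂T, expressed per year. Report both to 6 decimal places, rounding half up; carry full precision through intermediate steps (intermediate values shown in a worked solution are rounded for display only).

σ√T = 0.5101·√2.9279 = 0.872838
d₁ = (ln(S/K) + (r+σ²/2)T) / (σ√T) = (ln(153.36/120.87) + (0.0226+0.5101²/2)·2.9279) / 0.872838 = (0.238073 + 0.447093) / 0.872838 = 0.784987
d₂ = d₁ − σ√T = 0.784987 − 0.872838 = -0.087851
e^{−rT} = e^{−0.0226·2.9279} = 0.935971
N(d₁) = 0.783769,  N(d₂) = 0.464998
Call price V = S·N(d₁) − K·e^{−rT}·N(d₂) = 120.198856 − 52.605563 = 67.593293
φ(d₁) = (1/√(2π))·e^{−d₁²/2} = 0.293159
Θ = −S·φ(d₁)·σ/(2√T) − r·K·e^{−rT}·N(d₂) = −6.701351 − 1.188886 = -7.890237

price = 67.593293
Θ = -7.890237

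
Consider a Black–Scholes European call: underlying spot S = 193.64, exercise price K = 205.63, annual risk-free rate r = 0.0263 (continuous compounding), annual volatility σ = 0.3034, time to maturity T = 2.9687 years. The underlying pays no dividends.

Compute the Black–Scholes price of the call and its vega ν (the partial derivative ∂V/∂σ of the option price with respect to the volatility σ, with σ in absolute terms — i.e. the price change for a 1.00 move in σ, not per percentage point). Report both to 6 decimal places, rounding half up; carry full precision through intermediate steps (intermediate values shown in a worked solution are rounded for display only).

σ√T = 0.3034·√2.9687 = 0.522756
d₁ = (ln(S/K) + (r+σ²/2)T) / (σ√T) = (ln(193.64/205.63) + (0.0263+0.3034²/2)·2.9687) / 0.522756 = (-0.060078 + 0.214714) / 0.522756 = 0.295809
d₂ = d₁ − σ√T = 0.295809 − 0.522756 = -0.226947
e^{−rT} = e^{−0.0263·2.9687} = 0.924893
N(d₁) = 0.616312,  N(d₂) = 0.410233
Call price V = S·N(d₁) − K·e^{−rT}·N(d₂) = 119.342667 − 78.020435 = 41.322232
φ(d₁) = (1/√(2π))·e^{−d₁²/2} = 0.381864
ν = S·φ(d₁)·√T = 127.405230

price = 41.322232
ν = 127.405230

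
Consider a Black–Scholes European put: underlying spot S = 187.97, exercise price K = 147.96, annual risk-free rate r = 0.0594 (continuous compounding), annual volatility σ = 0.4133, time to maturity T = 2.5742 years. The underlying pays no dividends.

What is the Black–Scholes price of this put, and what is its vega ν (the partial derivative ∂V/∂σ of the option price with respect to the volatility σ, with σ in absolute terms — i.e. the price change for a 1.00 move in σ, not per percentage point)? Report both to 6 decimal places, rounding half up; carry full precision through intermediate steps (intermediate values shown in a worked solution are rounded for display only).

σ√T = 0.4133·√2.5742 = 0.663111
d₁ = (ln(S/K) + (r+σ²/2)T) / (σ√T) = (ln(187.97/147.96) + (0.0594+0.4133²/2)·2.5742) / 0.663111 = (0.239340 + 0.372766) / 0.663111 = 0.923082
d₂ = d₁ − σ√T = 0.923082 − 0.663111 = 0.259971
e^{−rT} = e^{−0.0594·2.5742} = 0.858209
N(−d₁) = 0.177982,  N(−d₂) = 0.397443
Put price V = K·e^{−rT}·N(−d₂) − S·N(−d₁) = 50.467589 − 33.455319 = 17.012271
φ(d₁) = (1/√(2π))·e^{−d₁²/2} = 0.260545
ν = S·φ(d₁)·√T = 78.576526

price = 17.012271
ν = 78.576526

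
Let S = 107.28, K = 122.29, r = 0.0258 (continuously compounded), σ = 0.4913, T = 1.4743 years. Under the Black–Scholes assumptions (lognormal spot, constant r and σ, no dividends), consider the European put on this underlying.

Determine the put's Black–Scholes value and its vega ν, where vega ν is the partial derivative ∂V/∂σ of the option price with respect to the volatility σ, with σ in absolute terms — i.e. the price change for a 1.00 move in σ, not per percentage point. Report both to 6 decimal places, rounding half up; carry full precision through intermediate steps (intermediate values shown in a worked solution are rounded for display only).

price = 31.914916
ν = 51.441259

σ√T = 0.4913·√1.4743 = 0.596540
d₁ = (ln(S/K) + (r+σ²/2)T) / (σ√T) = (ln(107.28/122.29) + (0.0258+0.4913²/2)·1.4743) / 0.596540 = (-0.130953 + 0.215967) / 0.596540 = 0.142512
d₂ = d₁ − σ√T = 0.142512 − 0.596540 = -0.454028
e^{−rT} = e^{−0.0258·1.4743} = 0.962677
N(−d₁) = 0.443338,  N(−d₂) = 0.675096
Put price V = K·e^{−rT}·N(−d₂) − S·N(−d₁) = 79.476205 − 47.561289 = 31.914916
φ(d₁) = (1/√(2π))·e^{−d₁²/2} = 0.394912
ν = S·φ(d₁)·√T = 51.441259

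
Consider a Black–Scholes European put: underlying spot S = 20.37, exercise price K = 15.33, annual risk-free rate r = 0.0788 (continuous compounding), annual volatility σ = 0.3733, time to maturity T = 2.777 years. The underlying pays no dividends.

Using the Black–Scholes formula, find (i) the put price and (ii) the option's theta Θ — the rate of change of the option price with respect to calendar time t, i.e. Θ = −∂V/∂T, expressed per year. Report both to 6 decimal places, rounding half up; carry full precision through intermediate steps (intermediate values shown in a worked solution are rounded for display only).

σ√T = 0.3733·√2.777 = 0.622080
d₁ = (ln(S/K) + (r+σ²/2)T) / (σ√T) = (ln(20.37/15.33) + (0.0788+0.3733²/2)·2.777) / 0.622080 = (0.284252 + 0.412319) / 0.622080 = 1.119745
d₂ = d₁ − σ√T = 1.119745 − 0.622080 = 0.497666
e^{−rT} = e^{−0.0788·2.777} = 0.803460
N(−d₁) = 0.131411,  N(−d₂) = 0.309360
Put price V = K·e^{−rT}·N(−d₂) − S·N(−d₁) = 3.810399 − 2.676846 = 1.133554
φ(d₁) = (1/√(2π))·e^{−d₁²/2} = 0.213130
Θ = −S·φ(d₁)·σ/(2√T) + r·K·e^{−rT}·N(−d₂) = −0.486268 + 0.300259 = -0.186008

price = 1.133554
Θ = -0.186008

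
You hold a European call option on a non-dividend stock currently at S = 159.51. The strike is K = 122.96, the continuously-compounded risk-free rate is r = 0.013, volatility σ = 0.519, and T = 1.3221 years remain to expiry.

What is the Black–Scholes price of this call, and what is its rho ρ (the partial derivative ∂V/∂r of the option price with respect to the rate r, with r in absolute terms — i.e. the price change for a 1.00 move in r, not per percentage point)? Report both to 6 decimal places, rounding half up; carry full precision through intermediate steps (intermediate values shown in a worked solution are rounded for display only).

σ√T = 0.519·√1.3221 = 0.596760
d₁ = (ln(S/K) + (r+σ²/2)T) / (σ√T) = (ln(159.51/122.96) + (0.013+0.519²/2)·1.3221) / 0.596760 = (0.260248 + 0.195248) / 0.596760 = 0.763282
d₂ = d₁ − σ√T = 0.763282 − 0.596760 = 0.166522
e^{−rT} = e^{−0.013·1.3221} = 0.982960
N(d₁) = 0.777352,  N(d₂) = 0.566127
Call price V = S·N(d₁) − K·e^{−rT}·N(d₂) = 123.995474 − 68.424772 = 55.570702
ρ = K·T·e^{−rT}·N(d₂) = 90.464391

price = 55.570702
ρ = 90.464391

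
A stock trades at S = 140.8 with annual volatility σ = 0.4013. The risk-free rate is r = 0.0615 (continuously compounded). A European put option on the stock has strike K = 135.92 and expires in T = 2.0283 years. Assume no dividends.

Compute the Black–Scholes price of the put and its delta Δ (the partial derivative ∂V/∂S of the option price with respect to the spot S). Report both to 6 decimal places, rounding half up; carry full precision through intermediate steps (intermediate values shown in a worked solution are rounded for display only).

price = 20.028392
Δ = -0.285785

σ√T = 0.4013·√2.0283 = 0.571525
d₁ = (ln(S/K) + (r+σ²/2)T) / (σ√T) = (ln(140.8/135.92) + (0.0615+0.4013²/2)·2.0283) / 0.571525 = (0.035274 + 0.288061) / 0.571525 = 0.565740
d₂ = d₁ − σ√T = 0.565740 − 0.571525 = -0.005785
e^{−rT} = e^{−0.0615·2.0283} = 0.882726
N(−d₁) = 0.285785,  N(−d₂) = 0.502308
Put price V = K·e^{−rT}·N(−d₂) − S·N(−d₁) = 60.266935 − 40.238543 = 20.028392
Δ = −N(−d₁) = -0.285785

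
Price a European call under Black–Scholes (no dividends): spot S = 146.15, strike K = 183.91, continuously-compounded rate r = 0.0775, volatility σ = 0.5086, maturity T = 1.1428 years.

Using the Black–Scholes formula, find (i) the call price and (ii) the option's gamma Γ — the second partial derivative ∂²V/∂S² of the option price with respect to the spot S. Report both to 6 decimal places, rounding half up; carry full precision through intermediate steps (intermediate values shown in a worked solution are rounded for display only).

σ√T = 0.5086·√1.1428 = 0.543703
d₁ = (ln(S/K) + (r+σ²/2)T) / (σ√T) = (ln(146.15/183.91) + (0.0775+0.5086²/2)·1.1428) / 0.543703 = (-0.229813 + 0.236373) / 0.543703 = 0.012066
d₂ = d₁ − σ√T = 0.012066 − 0.543703 = -0.531637
e^{−rT} = e^{−0.0775·1.1428} = 0.915242
N(d₁) = 0.504813,  N(d₂) = 0.297489
Call price V = S·N(d₁) − K·e^{−rT}·N(d₂) = 73.778493 − 50.073946 = 23.704547
φ(d₁) = (1/√(2π))·e^{−d₁²/2} = 0.398913
Γ = φ(d₁) / (S·σ·√T) = 0.005020

price = 23.704547
Γ = 0.005020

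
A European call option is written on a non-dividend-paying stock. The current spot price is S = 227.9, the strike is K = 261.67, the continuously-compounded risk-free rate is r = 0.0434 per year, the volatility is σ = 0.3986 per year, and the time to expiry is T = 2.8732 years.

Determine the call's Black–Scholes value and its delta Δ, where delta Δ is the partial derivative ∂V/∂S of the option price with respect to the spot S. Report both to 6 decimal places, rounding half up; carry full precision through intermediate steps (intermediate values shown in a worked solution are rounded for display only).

σ√T = 0.3986·√2.8732 = 0.675648
d₁ = (ln(S/K) + (r+σ²/2)T) / (σ√T) = (ln(227.9/261.67) + (0.0434+0.3986²/2)·2.8732) / 0.675648 = (-0.138177 + 0.352947) / 0.675648 = 0.317872
d₂ = d₁ − σ√T = 0.317872 − 0.675648 = -0.357776
e^{−rT} = e^{−0.0434·2.8732} = 0.882764
N(d₁) = 0.624709,  N(d₂) = 0.360256
Call price V = S·N(d₁) − K·e^{−rT}·N(d₂) = 142.371181 − 83.216523 = 59.154657
Δ = N(d₁) = 0.624709

price = 59.154657
Δ = 0.624709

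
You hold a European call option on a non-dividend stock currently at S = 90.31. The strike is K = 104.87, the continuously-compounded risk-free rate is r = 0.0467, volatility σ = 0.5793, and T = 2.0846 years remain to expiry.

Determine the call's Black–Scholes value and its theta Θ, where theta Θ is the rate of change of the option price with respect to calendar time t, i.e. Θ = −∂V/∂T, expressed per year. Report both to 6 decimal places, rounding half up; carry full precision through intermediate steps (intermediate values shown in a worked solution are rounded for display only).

price = 27.700752
Θ = -8.185805

σ√T = 0.5793·√2.0846 = 0.836402
d₁ = (ln(S/K) + (r+σ²/2)T) / (σ√T) = (ln(90.31/104.87) + (0.0467+0.5793²/2)·2.0846) / 0.836402 = (-0.149473 + 0.447135) / 0.836402 = 0.355883
d₂ = d₁ − σ√T = 0.355883 − 0.836402 = -0.480518
e^{−rT} = e^{−0.0467·2.0846} = 0.907238
N(d₁) = 0.639036,  N(d₂) = 0.315429
Call price V = S·N(d₁) − K·e^{−rT}·N(d₂) = 57.711344 − 30.010591 = 27.700752
φ(d₁) = (1/√(2π))·e^{−d₁²/2} = 0.374462
Θ = −S·φ(d₁)·σ/(2√T) − r·K·e^{−rT}·N(d₂) = −6.784311 − 1.401495 = -8.185805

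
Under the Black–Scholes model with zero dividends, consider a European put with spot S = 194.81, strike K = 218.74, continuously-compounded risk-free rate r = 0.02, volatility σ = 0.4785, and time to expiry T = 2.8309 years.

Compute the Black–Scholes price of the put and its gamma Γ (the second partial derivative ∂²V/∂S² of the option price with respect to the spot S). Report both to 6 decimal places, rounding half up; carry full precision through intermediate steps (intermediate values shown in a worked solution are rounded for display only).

σ√T = 0.4785·√2.8309 = 0.805090
d₁ = (ln(S/K) + (r+σ²/2)T) / (σ√T) = (ln(194.81/218.74) + (0.02+0.4785²/2)·2.8309) / 0.805090 = (-0.115859 + 0.380703) / 0.805090 = 0.328962
d₂ = d₁ − σ√T = 0.328962 − 0.805090 = -0.476128
e^{−rT} = e^{−0.02·2.8309} = 0.944955
N(−d₁) = 0.371092,  N(−d₂) = 0.683008
Put price V = K·e^{−rT}·N(−d₂) − S·N(−d₁) = 141.177463 − 72.292504 = 68.884959
φ(d₁) = (1/√(2π))·e^{−d₁²/2} = 0.377930
Γ = φ(d₁) / (S·σ·√T) = 0.002410

price = 68.884959
Γ = 0.002410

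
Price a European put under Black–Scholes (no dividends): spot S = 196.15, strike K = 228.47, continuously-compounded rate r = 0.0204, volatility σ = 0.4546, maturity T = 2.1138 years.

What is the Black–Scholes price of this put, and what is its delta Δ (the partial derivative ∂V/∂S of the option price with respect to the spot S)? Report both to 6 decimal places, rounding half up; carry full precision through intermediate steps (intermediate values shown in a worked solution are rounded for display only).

price = 65.776084
Δ = -0.434495

σ√T = 0.4546·√2.1138 = 0.660939
d₁ = (ln(S/K) + (r+σ²/2)T) / (σ√T) = (ln(196.15/228.47) + (0.0204+0.4546²/2)·2.1138) / 0.660939 = (-0.152525 + 0.261542) / 0.660939 = 0.164942
d₂ = d₁ − σ√T = 0.164942 − 0.660939 = -0.495997
e^{−rT} = e^{−0.0204·2.1138} = 0.957795
N(−d₁) = 0.434495,  N(−d₂) = 0.690052
Put price V = K·e^{−rT}·N(−d₂) − S·N(−d₁) = 151.002258 − 85.226175 = 65.776084
Δ = −N(−d₁) = -0.434495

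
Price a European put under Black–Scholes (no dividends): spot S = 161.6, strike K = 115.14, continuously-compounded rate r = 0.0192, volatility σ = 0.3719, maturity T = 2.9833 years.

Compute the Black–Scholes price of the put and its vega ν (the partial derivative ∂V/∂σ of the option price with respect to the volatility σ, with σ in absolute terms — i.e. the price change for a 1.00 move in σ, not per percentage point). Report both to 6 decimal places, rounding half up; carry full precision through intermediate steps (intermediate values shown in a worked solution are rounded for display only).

σ√T = 0.3719·√2.9833 = 0.642354
d₁ = (ln(S/K) + (r+σ²/2)T) / (σ√T) = (ln(161.6/115.14) + (0.0192+0.3719²/2)·2.9833) / 0.642354 = (0.338975 + 0.263589) / 0.642354 = 0.938056
d₂ = d₁ − σ√T = 0.938056 − 0.642354 = 0.295702
e^{−rT} = e^{−0.0192·2.9833} = 0.944330
N(−d₁) = 0.174108,  N(−d₂) = 0.383729
Put price V = K·e^{−rT}·N(−d₂) − S·N(−d₁) = 41.722923 − 28.135827 = 13.587096
φ(d₁) = (1/√(2π))·e^{−d₁²/2} = 0.256940
ν = S·φ(d₁)·√T = 71.716884

price = 13.587096
ν = 71.716884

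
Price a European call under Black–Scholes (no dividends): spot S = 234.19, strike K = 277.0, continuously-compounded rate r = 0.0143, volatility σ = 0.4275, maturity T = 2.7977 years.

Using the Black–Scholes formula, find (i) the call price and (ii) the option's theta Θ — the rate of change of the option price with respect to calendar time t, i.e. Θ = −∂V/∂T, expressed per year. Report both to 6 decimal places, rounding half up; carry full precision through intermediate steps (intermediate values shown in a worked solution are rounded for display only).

σ√T = 0.4275·√2.7977 = 0.715050
d₁ = (ln(S/K) + (r+σ²/2)T) / (σ√T) = (ln(234.19/277.0) + (0.0143+0.4275²/2)·2.7977) / 0.715050 = (-0.167885 + 0.295656) / 0.715050 = 0.178688
d₂ = d₁ − σ√T = 0.178688 − 0.715050 = -0.536362
e^{−rT} = e^{−0.0143·2.7977} = 0.960783
N(d₁) = 0.570909,  N(d₂) = 0.295854
Call price V = S·N(d₁) − K·e^{−rT}·N(d₂) = 133.701098 − 78.737641 = 54.963457
φ(d₁) = (1/√(2π))·e^{−d₁²/2} = 0.392624
Θ = −S·φ(d₁)·σ/(2√T) − r·K·e^{−rT}·N(d₂) = −11.750344 − 1.125948 = -12.876292

price = 54.963457
Θ = -12.876292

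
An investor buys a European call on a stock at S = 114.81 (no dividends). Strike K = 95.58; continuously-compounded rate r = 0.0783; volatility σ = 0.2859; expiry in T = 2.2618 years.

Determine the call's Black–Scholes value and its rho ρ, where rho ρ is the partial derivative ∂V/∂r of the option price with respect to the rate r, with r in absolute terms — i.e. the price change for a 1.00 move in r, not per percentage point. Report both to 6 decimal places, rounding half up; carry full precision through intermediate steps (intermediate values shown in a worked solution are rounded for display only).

price = 39.309652
ρ = 132.822087

σ√T = 0.2859·√2.2618 = 0.429973
d₁ = (ln(S/K) + (r+σ²/2)T) / (σ√T) = (ln(114.81/95.58) + (0.0783+0.2859²/2)·2.2618) / 0.429973 = (0.183315 + 0.269537) / 0.429973 = 1.053211
d₂ = d₁ − σ√T = 1.053211 − 0.429973 = 0.623238
e^{−rT} = e^{−0.0783·2.2618} = 0.837697
N(d₁) = 0.853878,  N(d₂) = 0.733436
Call price V = S·N(d₁) − K·e^{−rT}·N(d₂) = 98.033715 − 58.724063 = 39.309652
ρ = K·T·e^{−rT}·N(d₂) = 132.822087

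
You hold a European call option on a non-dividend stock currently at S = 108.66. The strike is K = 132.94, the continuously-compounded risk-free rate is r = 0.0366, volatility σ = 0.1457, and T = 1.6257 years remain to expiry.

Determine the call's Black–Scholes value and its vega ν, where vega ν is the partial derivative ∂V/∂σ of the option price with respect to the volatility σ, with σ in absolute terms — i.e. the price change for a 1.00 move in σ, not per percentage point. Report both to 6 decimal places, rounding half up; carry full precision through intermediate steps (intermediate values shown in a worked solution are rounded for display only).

price = 2.761415
ν = 44.087462

σ√T = 0.1457·√1.6257 = 0.185772
d₁ = (ln(S/K) + (r+σ²/2)T) / (σ√T) = (ln(108.66/132.94) + (0.0366+0.1457²/2)·1.6257) / 0.185772 = (-0.201674 + 0.076756) / 0.185772 = -0.672427
d₂ = d₁ − σ√T = -0.672427 − 0.185772 = -0.858199
e^{−rT} = e^{−0.0366·1.6257} = 0.942235
N(d₁) = 0.250656,  N(d₂) = 0.195391
Call price V = S·N(d₁) − K·e^{−rT}·N(d₂) = 27.236276 − 24.474861 = 2.761415
φ(d₁) = (1/√(2π))·e^{−d₁²/2} = 0.318218
ν = S·φ(d₁)·√T = 44.087462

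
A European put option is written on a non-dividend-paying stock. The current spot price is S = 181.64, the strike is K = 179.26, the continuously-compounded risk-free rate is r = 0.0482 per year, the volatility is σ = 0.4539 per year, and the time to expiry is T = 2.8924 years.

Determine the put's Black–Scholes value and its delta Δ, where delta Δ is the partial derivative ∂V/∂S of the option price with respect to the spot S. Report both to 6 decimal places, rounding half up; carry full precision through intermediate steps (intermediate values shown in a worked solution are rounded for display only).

σ√T = 0.4539·√2.8924 = 0.771950
d₁ = (ln(S/K) + (r+σ²/2)T) / (σ√T) = (ln(181.64/179.26) + (0.0482+0.4539²/2)·2.8924) / 0.771950 = (0.013189 + 0.437367) / 0.771950 = 0.583660
d₂ = d₁ − σ√T = 0.583660 − 0.771950 = -0.188290
e^{−rT} = e^{−0.0482·2.8924} = 0.869868
N(−d₁) = 0.279724,  N(−d₂) = 0.574675
Put price V = K·e^{−rT}·N(−d₂) − S·N(−d₁) = 89.610596 − 50.809146 = 38.801449
Δ = −N(−d₁) = -0.279724

price = 38.801449
Δ = -0.279724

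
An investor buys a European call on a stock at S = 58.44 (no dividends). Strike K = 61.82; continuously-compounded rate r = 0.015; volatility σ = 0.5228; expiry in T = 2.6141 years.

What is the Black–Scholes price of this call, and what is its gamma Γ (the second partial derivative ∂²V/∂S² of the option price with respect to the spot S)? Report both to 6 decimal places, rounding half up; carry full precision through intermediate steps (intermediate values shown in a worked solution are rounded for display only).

price = 18.801994
Γ = 0.007448

σ√T = 0.5228·√2.6141 = 0.845272
d₁ = (ln(S/K) + (r+σ²/2)T) / (σ√T) = (ln(58.44/61.82) + (0.015+0.5228²/2)·2.6141) / 0.845272 = (-0.056226 + 0.396454) / 0.845272 = 0.402507
d₂ = d₁ − σ√T = 0.402507 − 0.845272 = -0.442766
e^{−rT} = e^{−0.015·2.6141} = 0.961547
N(d₁) = 0.656344,  N(d₂) = 0.328968
Call price V = S·N(d₁) − K·e^{−rT}·N(d₂) = 38.356769 − 19.554776 = 18.801994
φ(d₁) = (1/√(2π))·e^{−d₁²/2} = 0.367900
Γ = φ(d₁) / (S·σ·√T) = 0.007448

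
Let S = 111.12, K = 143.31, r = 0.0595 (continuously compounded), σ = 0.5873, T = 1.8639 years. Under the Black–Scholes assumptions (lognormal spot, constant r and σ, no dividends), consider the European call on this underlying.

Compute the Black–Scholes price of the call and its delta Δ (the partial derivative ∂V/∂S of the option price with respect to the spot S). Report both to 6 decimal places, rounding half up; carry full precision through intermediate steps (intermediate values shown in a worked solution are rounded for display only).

σ√T = 0.5873·√1.8639 = 0.801810
d₁ = (ln(S/K) + (r+σ²/2)T) / (σ√T) = (ln(111.12/143.31) + (0.0595+0.5873²/2)·1.8639) / 0.801810 = (-0.254399 + 0.432351) / 0.801810 = 0.221938
d₂ = d₁ − σ√T = 0.221938 − 0.801810 = -0.579872
e^{−rT} = e^{−0.0595·1.8639} = 0.895026
N(d₁) = 0.587819,  N(d₂) = 0.281001
Call price V = S·N(d₁) − K·e^{−rT}·N(d₂) = 65.318438 − 36.042885 = 29.275554
Δ = N(d₁) = 0.587819

price = 29.275554
Δ = 0.587819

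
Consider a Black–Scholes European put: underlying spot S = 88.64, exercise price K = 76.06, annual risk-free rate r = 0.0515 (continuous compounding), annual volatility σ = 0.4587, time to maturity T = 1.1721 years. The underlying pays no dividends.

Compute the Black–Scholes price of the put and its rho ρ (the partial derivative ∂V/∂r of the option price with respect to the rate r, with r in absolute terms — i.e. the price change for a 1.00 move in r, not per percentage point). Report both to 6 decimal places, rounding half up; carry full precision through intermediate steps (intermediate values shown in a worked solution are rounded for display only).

price = 8.587588
ρ = -35.921242

σ√T = 0.4587·√1.1721 = 0.496605
d₁ = (ln(S/K) + (r+σ²/2)T) / (σ√T) = (ln(88.64/76.06) + (0.0515+0.4587²/2)·1.1721) / 0.496605 = (0.153061 + 0.183671) / 0.496605 = 0.678068
d₂ = d₁ − σ√T = 0.678068 − 0.496605 = 0.181463
e^{−rT} = e^{−0.0515·1.1721} = 0.941423
N(−d₁) = 0.248864,  N(−d₂) = 0.428002
Put price V = K·e^{−rT}·N(−d₂) − S·N(−d₁) = 30.646909 − 22.059321 = 8.587588
ρ = −K·T·e^{−rT}·N(−d₂) = -35.921242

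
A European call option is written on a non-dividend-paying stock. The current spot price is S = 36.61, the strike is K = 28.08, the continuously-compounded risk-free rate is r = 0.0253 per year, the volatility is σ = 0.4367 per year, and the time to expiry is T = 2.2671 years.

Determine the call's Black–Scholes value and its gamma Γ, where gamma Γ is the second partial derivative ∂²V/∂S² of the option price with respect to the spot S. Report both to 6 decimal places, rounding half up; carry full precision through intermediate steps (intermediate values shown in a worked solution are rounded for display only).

σ√T = 0.4367·√2.2671 = 0.657534
d₁ = (ln(S/K) + (r+σ²/2)T) / (σ√T) = (ln(36.61/28.08) + (0.0253+0.4367²/2)·2.2671) / 0.657534 = (0.265264 + 0.273533) / 0.657534 = 0.819421
d₂ = d₁ − σ√T = 0.819421 − 0.657534 = 0.161886
e^{−rT} = e^{−0.0253·2.2671} = 0.944256
N(d₁) = 0.793727,  N(d₂) = 0.564302
Call price V = S·N(d₁) − K·e^{−rT}·N(d₂) = 29.058336 − 14.962314 = 14.096022
φ(d₁) = (1/√(2π))·e^{−d₁²/2} = 0.285172
Γ = φ(d₁) / (S·σ·√T) = 0.011846

price = 14.096022
Γ = 0.011846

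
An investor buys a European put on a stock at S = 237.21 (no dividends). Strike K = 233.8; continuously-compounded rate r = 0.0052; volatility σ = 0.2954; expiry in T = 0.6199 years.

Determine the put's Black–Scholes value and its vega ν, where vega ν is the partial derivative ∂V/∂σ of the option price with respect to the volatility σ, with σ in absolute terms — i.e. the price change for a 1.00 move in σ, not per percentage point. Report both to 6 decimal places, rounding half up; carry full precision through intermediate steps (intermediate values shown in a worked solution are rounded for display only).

price = 19.749057
ν = 73.141693

σ√T = 0.2954·√0.6199 = 0.232579
d₁ = (ln(S/K) + (r+σ²/2)T) / (σ√T) = (ln(237.21/233.8) + (0.0052+0.2954²/2)·0.6199) / 0.232579 = (0.014480 + 0.030270) / 0.232579 = 0.192407
d₂ = d₁ − σ√T = 0.192407 − 0.232579 = -0.040173
e^{−rT} = e^{−0.0052·0.6199} = 0.996782
N(−d₁) = 0.423712,  N(−d₂) = 0.516022
Put price V = K·e^{−rT}·N(−d₂) − S·N(−d₁) = 120.257734 − 100.508677 = 19.749057
φ(d₁) = (1/√(2π))·e^{−d₁²/2} = 0.391626
ν = S·φ(d₁)·√T = 73.141693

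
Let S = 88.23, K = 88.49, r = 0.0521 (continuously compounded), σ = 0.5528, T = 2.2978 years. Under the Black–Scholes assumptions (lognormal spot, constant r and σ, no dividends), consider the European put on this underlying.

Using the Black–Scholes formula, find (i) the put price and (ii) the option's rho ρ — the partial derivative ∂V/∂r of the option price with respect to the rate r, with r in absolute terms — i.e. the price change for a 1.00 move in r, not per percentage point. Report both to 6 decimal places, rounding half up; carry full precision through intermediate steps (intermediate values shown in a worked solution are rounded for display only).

σ√T = 0.5528·√2.2978 = 0.837962
d₁ = (ln(S/K) + (r+σ²/2)T) / (σ√T) = (ln(88.23/88.49) + (0.0521+0.5528²/2)·2.2978) / 0.837962 = (-0.002943 + 0.470805) / 0.837962 = 0.558334
d₂ = d₁ − σ√T = 0.558334 − 0.837962 = -0.279627
e^{−rT} = e^{−0.0521·2.2978} = 0.887173
N(−d₁) = 0.288308,  N(−d₂) = 0.610118
Put price V = K·e^{−rT}·N(−d₂) − S·N(−d₁) = 47.897904 − 25.437420 = 22.460484
ρ = −K·T·e^{−rT}·N(−d₂) = -110.059804

price = 22.460484
ρ = -110.059804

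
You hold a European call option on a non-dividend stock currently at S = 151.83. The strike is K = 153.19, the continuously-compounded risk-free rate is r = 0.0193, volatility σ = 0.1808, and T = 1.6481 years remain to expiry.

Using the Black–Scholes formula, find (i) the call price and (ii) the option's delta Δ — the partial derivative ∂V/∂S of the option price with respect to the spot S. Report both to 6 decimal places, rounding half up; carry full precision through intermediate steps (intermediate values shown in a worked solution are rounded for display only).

σ√T = 0.1808·√1.6481 = 0.232108
d₁ = (ln(S/K) + (r+σ²/2)T) / (σ√T) = (ln(151.83/153.19) + (0.0193+0.1808²/2)·1.6481) / 0.232108 = (-0.008918 + 0.058745) / 0.232108 = 0.214675
d₂ = d₁ − σ√T = 0.214675 − 0.232108 = -0.017433
e^{−rT} = e^{−0.0193·1.6481} = 0.968692
N(d₁) = 0.584990,  N(d₂) = 0.493046
Call price V = S·N(d₁) − K·e^{−rT}·N(d₂) = 88.819003 − 73.165012 = 15.653991
Δ = N(d₁) = 0.584990

price = 15.653991
Δ = 0.584990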